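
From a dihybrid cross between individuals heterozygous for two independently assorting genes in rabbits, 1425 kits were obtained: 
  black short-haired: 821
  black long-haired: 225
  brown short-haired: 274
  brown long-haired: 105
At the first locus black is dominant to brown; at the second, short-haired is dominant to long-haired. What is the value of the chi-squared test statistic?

A dihybrid F₂ with independent assortment and complete dominance at both loci gives a 9:3:3:1 phenotypic ratio.
Under the 9:3:3:1 hypothesis (Σ ratio = 16, N = 1425):
  black short-haired: 1425 × 9/16 = 801.5625
  black long-haired: 1425 × 3/16 = 267.1875
  brown short-haired: 1425 × 3/16 = 267.1875
  brown long-haired: 1425 × 1/16 = 89.0625
χ² = Σ (O − E)² / E
  black short-haired: (821 − 801.5625)² / 801.5625 = 0.4713
  black long-haired: (225 − 267.1875)² / 267.1875 = 6.6612
  brown short-haired: (274 − 267.1875)² / 267.1875 = 0.1737
  brown long-haired: (105 − 89.0625)² / 89.0625 = 2.8520
χ² = 0.4713 + 6.6612 + 0.1737 + 2.8520 = 10.1582 ≈ 10.158

10.158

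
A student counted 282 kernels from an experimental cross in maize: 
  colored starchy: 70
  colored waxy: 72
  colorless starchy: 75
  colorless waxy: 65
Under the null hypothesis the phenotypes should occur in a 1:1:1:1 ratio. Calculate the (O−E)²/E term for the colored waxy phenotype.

Under the 1:1:1:1 hypothesis (Σ ratio = 4, N = 282):
  colored starchy: 282 × 1/4 = 70.5
  colored waxy: 282 × 1/4 = 70.5
  colorless starchy: 282 × 1/4 = 70.5
  colorless waxy: 282 × 1/4 = 70.5
Contribution of colored waxy: (72 − 70.5)² / 70.5 = 0.0319

0.032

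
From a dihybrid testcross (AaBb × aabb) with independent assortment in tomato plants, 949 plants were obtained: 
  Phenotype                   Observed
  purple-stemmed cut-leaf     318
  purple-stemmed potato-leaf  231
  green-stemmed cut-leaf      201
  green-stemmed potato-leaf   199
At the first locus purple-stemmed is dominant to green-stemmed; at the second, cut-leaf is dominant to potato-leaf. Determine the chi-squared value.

A dihybrid testcross with independent assortment gives a 1:1:1:1 ratio.
Expected counts for N = 949 under a 1:1:1:1 ratio (total parts = 4):
  purple-stemmed cut-leaf: 949 × 1/4 = 237.25
  purple-stemmed potato-leaf: 949 × 1/4 = 237.25
  green-stemmed cut-leaf: 949 × 1/4 = 237.25
  green-stemmed potato-leaf: 949 × 1/4 = 237.25
χ² = Σ (O − E)² / E
  purple-stemmed cut-leaf: (318 − 237.25)² / 237.25 = 27.4839
  purple-stemmed potato-leaf: (231 − 237.25)² / 237.25 = 0.1646
  green-stemmed cut-leaf: (201 − 237.25)² / 237.25 = 5.5387
  green-stemmed potato-leaf: (199 − 237.25)² / 237.25 = 6.1668
χ² = 27.4839 + 0.1646 + 5.5387 + 6.1668 = 39.354

39.354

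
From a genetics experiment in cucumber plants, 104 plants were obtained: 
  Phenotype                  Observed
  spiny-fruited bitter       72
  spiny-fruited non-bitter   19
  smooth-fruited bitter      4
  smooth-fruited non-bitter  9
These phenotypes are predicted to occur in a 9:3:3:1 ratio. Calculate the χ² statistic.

16.410

The 9:3:3:1 ratio has 16 parts, so with N = 104 the expected counts are:
  spiny-fruited bitter: 104 × 9/16 = 58.5
  spiny-fruited non-bitter: 104 × 3/16 = 19.5
  smooth-fruited bitter: 104 × 3/16 = 19.5
  smooth-fruited non-bitter: 104 × 1/16 = 6.5
χ² = Σ (O − E)² / E
  spiny-fruited bitter: (72 − 58.5)² / 58.5 = 3.1154
  spiny-fruited non-bitter: (19 − 19.5)² / 19.5 = 0.0128
  smooth-fruited bitter: (4 − 19.5)² / 19.5 = 12.3205
  smooth-fruited non-bitter: (9 − 6.5)² / 6.5 = 0.9615
χ² = 3.1154 + 0.0128 + 12.3205 + 0.9615 = 16.4102 ≈ 16.410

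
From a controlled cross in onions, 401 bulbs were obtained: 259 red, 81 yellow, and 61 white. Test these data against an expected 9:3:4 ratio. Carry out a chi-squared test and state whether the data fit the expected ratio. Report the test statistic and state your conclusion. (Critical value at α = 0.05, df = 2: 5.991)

Under the 9:3:4 hypothesis (Σ ratio = 16, N = 401):
  red: 401 × 9/16 = 225.5625
  yellow: 401 × 3/16 = 75.1875
  white: 401 × 4/16 = 100.25
χ² = Σ (O − E)² / E
  red: (259 − 225.5625)² / 225.5625 = 4.9568
  yellow: (81 − 75.1875)² / 75.1875 = 0.4493
  white: (61 − 100.25)² / 100.25 = 15.3672
χ² = 4.9568 + 0.4493 + 15.3672 = 20.7733 ≈ 20.773
Degrees of freedom = 3 − 1 = 2; critical value at α = 0.05 is 5.991.
Since 20.773 > 5.991, we reject the null hypothesis — the data do not fit the 9:3:4 ratio.

20.773; not consistent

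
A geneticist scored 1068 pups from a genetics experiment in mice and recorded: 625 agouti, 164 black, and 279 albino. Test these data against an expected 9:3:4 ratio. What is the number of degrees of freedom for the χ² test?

A goodness-of-fit test with 3 phenotype classes has df = 3 − 1 = 2.

2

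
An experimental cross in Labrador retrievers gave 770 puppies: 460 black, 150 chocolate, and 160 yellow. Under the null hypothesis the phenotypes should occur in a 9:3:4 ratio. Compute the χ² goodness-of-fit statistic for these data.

7.374

The 9:3:4 ratio has 16 parts, so with N = 770 the expected counts are:
  black: 770 × 9/16 = 433.125
  chocolate: 770 × 3/16 = 144.375
  yellow: 770 × 4/16 = 192.5
χ² = Σ (O − E)² / E
  black: (460 − 433.125)² / 433.125 = 1.6676
  chocolate: (150 − 144.375)² / 144.375 = 0.2192
  yellow: (160 − 192.5)² / 192.5 = 5.4870
χ² = 1.6676 + 0.2192 + 5.4870 = 7.3738 ≈ 7.374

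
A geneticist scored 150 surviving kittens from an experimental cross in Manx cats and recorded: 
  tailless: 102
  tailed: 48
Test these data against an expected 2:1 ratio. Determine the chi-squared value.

0.120

The 2:1 ratio has 3 parts, so with N = 150 the expected counts are:
  tailless: 150 × 2/3 = 100
  tailed: 150 × 1/3 = 50
χ² = Σ (O − E)² / E
  tailless: (102 − 100)² / 100 = 0.0400
  tailed: (48 − 50)² / 50 = 0.0800
χ² = 0.0400 + 0.0800 = 0.120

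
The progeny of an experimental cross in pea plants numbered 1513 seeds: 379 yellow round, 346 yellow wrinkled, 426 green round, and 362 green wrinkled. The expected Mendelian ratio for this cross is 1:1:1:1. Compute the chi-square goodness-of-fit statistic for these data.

9.477

The 1:1:1:1 ratio has 4 parts, so with N = 1513 the expected counts are:
  yellow round: 1513 × 1/4 = 378.25
  yellow wrinkled: 1513 × 1/4 = 378.25
  green round: 1513 × 1/4 = 378.25
  green wrinkled: 1513 × 1/4 = 378.25
χ² = Σ (O − E)² / E
  yellow round: (379 − 378.25)² / 378.25 = 0.0015
  yellow wrinkled: (346 − 378.25)² / 378.25 = 2.7497
  green round: (426 − 378.25)² / 378.25 = 6.0279
  green wrinkled: (362 − 378.25)² / 378.25 = 0.6981
χ² = 0.0015 + 2.7497 + 6.0279 + 0.6981 = 9.4772 ≈ 9.477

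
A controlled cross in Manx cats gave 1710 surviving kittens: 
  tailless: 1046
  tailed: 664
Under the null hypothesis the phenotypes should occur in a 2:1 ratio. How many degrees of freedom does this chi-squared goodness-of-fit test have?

1

A goodness-of-fit test with 2 phenotype classes has df = 2 − 1 = 1.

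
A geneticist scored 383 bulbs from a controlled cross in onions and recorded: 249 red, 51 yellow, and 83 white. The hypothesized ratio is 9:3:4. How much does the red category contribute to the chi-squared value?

The 9:3:4 ratio has 16 parts, so with N = 383 the expected counts are:
  red: 383 × 9/16 = 215.4375
  yellow: 383 × 3/16 = 71.8125
  white: 383 × 4/16 = 95.75
Contribution of red: (249 − 215.4375)² / 215.4375 = 5.2286

5.229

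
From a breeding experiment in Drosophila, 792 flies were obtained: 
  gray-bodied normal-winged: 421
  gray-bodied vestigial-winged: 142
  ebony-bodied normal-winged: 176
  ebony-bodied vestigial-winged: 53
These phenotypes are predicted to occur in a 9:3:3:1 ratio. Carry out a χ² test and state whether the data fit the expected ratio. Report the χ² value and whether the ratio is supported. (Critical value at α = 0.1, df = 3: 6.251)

6.972; not consistent

Total ratio parts = 16. Expected numbers out of 792:
  gray-bodied normal-winged: 792 × 9/16 = 445.5
  gray-bodied vestigial-winged: 792 × 3/16 = 148.5
  ebony-bodied normal-winged: 792 × 3/16 = 148.5
  ebony-bodied vestigial-winged: 792 × 1/16 = 49.5
χ² = Σ (O − E)² / E
  gray-bodied normal-winged: (421 − 445.5)² / 445.5 = 1.3474
  gray-bodied vestigial-winged: (142 − 148.5)² / 148.5 = 0.2845
  ebony-bodied normal-winged: (176 − 148.5)² / 148.5 = 5.0926
  ebony-bodied vestigial-winged: (53 − 49.5)² / 49.5 = 0.2475
χ² = 1.3474 + 0.2845 + 5.0926 + 0.2475 = 6.972
Degrees of freedom = 4 − 1 = 3; critical value at α = 0.1 is 6.251.
Since 6.972 > 6.251, we reject the null hypothesis — the data do not fit the 9:3:3:1 ratio.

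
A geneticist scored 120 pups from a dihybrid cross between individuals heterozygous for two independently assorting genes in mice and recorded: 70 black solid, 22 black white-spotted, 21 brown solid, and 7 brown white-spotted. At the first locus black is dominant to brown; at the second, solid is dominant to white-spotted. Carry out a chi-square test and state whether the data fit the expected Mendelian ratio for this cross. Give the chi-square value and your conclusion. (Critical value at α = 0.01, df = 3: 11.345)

A dihybrid F₂ with independent assortment and complete dominance at both loci gives a 9:3:3:1 phenotypic ratio.
Expected counts for N = 120 under a 9:3:3:1 ratio (total parts = 16):
  black solid: 120 × 9/16 = 67.5
  black white-spotted: 120 × 3/16 = 22.5
  brown solid: 120 × 3/16 = 22.5
  brown white-spotted: 120 × 1/16 = 7.5
χ² = Σ (O − E)² / E
  black solid: (70 − 67.5)² / 67.5 = 0.0926
  black white-spotted: (22 − 22.5)² / 22.5 = 0.0111
  brown solid: (21 − 22.5)² / 22.5 = 0.1000
  brown white-spotted: (7 − 7.5)² / 7.5 = 0.0333
χ² = 0.0926 + 0.0111 + 0.1000 + 0.0333 = 0.237
Degrees of freedom = 4 − 1 = 3; critical value at α = 0.01 is 11.345.
Since 0.237 < 11.345, we fail to reject the null hypothesis — the data are consistent with the 9:3:3:1 ratio.

0.237; consistent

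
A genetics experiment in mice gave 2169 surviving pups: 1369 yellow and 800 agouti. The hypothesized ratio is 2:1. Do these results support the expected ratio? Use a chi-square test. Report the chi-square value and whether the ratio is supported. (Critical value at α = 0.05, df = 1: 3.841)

Under the 2:1 hypothesis (Σ ratio = 3, N = 2169):
  yellow: 2169 × 2/3 = 1446
  agouti: 2169 × 1/3 = 723
χ² = Σ (O − E)² / E
  yellow: (1369 − 1446)² / 1446 = 4.1003
  agouti: (800 − 723)² / 723 = 8.2006
χ² = 4.1003 + 8.2006 = 12.3009 ≈ 12.301
Degrees of freedom = 2 − 1 = 1; critical value at α = 0.05 is 3.841.
Since 12.301 > 3.841, we reject the null hypothesis — the data do not fit the 2:1 ratio.

12.301; not consistent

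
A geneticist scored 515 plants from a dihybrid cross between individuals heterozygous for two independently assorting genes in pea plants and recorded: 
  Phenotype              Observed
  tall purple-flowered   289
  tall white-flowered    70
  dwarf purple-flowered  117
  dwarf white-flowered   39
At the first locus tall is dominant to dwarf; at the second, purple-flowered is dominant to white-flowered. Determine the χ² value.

13.076

A dihybrid F₂ with independent assortment and complete dominance at both loci gives a 9:3:3:1 phenotypic ratio.
Under the 9:3:3:1 hypothesis (Σ ratio = 16, N = 515):
  tall purple-flowered: 515 × 9/16 = 289.6875
  tall white-flowered: 515 × 3/16 = 96.5625
  dwarf purple-flowered: 515 × 3/16 = 96.5625
  dwarf white-flowered: 515 × 1/16 = 32.1875
χ² = Σ (O − E)² / E
  tall purple-flowered: (289 − 289.6875)² / 289.6875 = 0.0016
  tall white-flowered: (70 − 96.5625)² / 96.5625 = 7.3068
  dwarf purple-flowered: (117 − 96.5625)² / 96.5625 = 4.3256
  dwarf white-flowered: (39 − 32.1875)² / 32.1875 = 1.4419
χ² = 0.0016 + 7.3068 + 4.3256 + 1.4419 = 13.0759 ≈ 13.076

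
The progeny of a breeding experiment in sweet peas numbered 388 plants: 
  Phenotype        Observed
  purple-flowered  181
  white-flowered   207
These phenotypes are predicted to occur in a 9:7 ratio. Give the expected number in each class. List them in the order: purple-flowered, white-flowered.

218.25, 169.75

Expected counts for N = 388 under a 9:7 ratio (total parts = 16):
  purple-flowered: 388 × 9/16 = 218.25
  white-flowered: 388 × 7/16 = 169.75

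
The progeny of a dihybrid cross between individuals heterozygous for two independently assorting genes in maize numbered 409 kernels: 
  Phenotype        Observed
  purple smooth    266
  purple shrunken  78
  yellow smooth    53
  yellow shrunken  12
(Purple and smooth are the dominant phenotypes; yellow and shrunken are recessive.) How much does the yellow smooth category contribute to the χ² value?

7.317

A dihybrid F₂ with independent assortment and complete dominance at both loci gives a 9:3:3:1 phenotypic ratio.
The 9:3:3:1 ratio has 16 parts, so with N = 409 the expected counts are:
  purple smooth: 409 × 9/16 = 230.0625
  purple shrunken: 409 × 3/16 = 76.6875
  yellow smooth: 409 × 3/16 = 76.6875
  yellow shrunken: 409 × 1/16 = 25.5625
Contribution of yellow smooth: (53 − 76.6875)² / 76.6875 = 7.3167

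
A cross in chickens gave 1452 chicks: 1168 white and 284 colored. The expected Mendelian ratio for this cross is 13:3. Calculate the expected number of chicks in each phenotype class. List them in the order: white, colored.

The 13:3 ratio has 16 parts, so with N = 1452 the expected counts are:
  white: 1452 × 13/16 = 1179.75
  colored: 1452 × 3/16 = 272.25

1179.75, 272.25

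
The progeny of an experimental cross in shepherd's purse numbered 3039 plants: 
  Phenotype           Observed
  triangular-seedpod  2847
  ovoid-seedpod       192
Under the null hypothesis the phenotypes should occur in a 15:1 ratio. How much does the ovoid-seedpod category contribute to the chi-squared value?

The 15:1 ratio has 16 parts, so with N = 3039 the expected counts are:
  triangular-seedpod: 3039 × 15/16 = 2849.0625
  ovoid-seedpod: 3039 × 1/16 = 189.9375
Contribution of ovoid-seedpod: (192 − 189.9375)² / 189.9375 = 0.0224

0.022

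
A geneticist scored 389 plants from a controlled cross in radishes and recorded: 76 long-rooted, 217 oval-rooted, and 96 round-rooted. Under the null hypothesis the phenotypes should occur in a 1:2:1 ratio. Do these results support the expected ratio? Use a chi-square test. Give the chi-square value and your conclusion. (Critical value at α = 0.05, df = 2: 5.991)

7.262; not consistent

Total ratio parts = 4. Expected numbers out of 389:
  long-rooted: 389 × 1/4 = 97.25
  oval-rooted: 389 × 2/4 = 194.5
  round-rooted: 389 × 1/4 = 97.25
χ² = Σ (O − E)² / E
  long-rooted: (76 − 97.25)² / 97.25 = 4.6433
  oval-rooted: (217 − 194.5)² / 194.5 = 2.6028
  round-rooted: (96 − 97.25)² / 97.25 = 0.0161
χ² = 4.6433 + 2.6028 + 0.0161 = 7.2622 ≈ 7.262
Degrees of freedom = 3 − 1 = 2; critical value at α = 0.05 is 5.991.
Since 7.262 > 5.991, we reject the null hypothesis — the data do not fit the 1:2:1 ratio.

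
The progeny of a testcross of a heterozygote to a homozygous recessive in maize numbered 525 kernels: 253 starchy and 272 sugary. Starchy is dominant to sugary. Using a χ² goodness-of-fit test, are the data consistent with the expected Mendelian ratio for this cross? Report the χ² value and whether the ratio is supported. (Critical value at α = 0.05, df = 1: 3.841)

A testcross of a heterozygote (Aa × aa) gives a 1:1 phenotypic ratio.
Expected counts for N = 525 under a 1:1 ratio (total parts = 2):
  starchy: 525 × 1/2 = 262.5
  sugary: 525 × 1/2 = 262.5
χ² = Σ (O − E)² / E
  starchy: (253 − 262.5)² / 262.5 = 0.3438
  sugary: (272 − 262.5)² / 262.5 = 0.3438
χ² = 0.3438 + 0.3438 = 0.6876 ≈ 0.688
Degrees of freedom = 2 − 1 = 1; critical value at α = 0.05 is 3.841.
Since 0.688 < 3.841, we fail to reject the null hypothesis — the data are consistent with the 1:1 ratio.

0.688; consistent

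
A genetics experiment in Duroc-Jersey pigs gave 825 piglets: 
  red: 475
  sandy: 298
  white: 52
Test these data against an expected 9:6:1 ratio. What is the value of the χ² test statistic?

0.680

Under the 9:6:1 hypothesis (Σ ratio = 16, N = 825):
  red: 825 × 9/16 = 464.0625
  sandy: 825 × 6/16 = 309.375
  white: 825 × 1/16 = 51.5625
χ² = Σ (O − E)² / E
  red: (475 − 464.0625)² / 464.0625 = 0.2578
  sandy: (298 − 309.375)² / 309.375 = 0.4182
  white: (52 − 51.5625)² / 51.5625 = 0.0037
χ² = 0.2578 + 0.4182 + 0.0037 = 0.6797 ≈ 0.680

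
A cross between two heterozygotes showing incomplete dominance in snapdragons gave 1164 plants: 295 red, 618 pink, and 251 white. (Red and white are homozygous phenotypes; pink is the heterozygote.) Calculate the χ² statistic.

7.780

With incomplete dominance, a heterozygote × heterozygote cross gives a 1:2:1 phenotypic ratio.
The 1:2:1 ratio has 4 parts, so with N = 1164 the expected counts are:
  red: 1164 × 1/4 = 291
  pink: 1164 × 2/4 = 582
  white: 1164 × 1/4 = 291
χ² = Σ (O − E)² / E
  red: (295 − 291)² / 291 = 0.0550
  pink: (618 − 582)² / 582 = 2.2268
  white: (251 − 291)² / 291 = 5.4983
χ² = 0.0550 + 2.2268 + 5.4983 = 7.7801 ≈ 7.780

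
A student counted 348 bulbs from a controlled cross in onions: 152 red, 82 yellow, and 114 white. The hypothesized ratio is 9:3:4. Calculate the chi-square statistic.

22.457

Expected counts for N = 348 under a 9:3:4 ratio (total parts = 16):
  red: 348 × 9/16 = 195.75
  yellow: 348 × 3/16 = 65.25
  white: 348 × 4/16 = 87
χ² = Σ (O − E)² / E
  red: (152 − 195.75)² / 195.75 = 9.7781
  yellow: (82 − 65.25)² / 65.25 = 4.2998
  white: (114 − 87)² / 87 = 8.3793
χ² = 9.7781 + 4.2998 + 8.3793 = 22.4572 ≈ 22.457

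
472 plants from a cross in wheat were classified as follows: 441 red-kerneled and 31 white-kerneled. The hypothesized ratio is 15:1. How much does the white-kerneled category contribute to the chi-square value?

Expected counts for N = 472 under a 15:1 ratio (total parts = 16):
  red-kerneled: 472 × 15/16 = 442.5
  white-kerneled: 472 × 1/16 = 29.5
Contribution of white-kerneled: (31 − 29.5)² / 29.5 = 0.0763

0.076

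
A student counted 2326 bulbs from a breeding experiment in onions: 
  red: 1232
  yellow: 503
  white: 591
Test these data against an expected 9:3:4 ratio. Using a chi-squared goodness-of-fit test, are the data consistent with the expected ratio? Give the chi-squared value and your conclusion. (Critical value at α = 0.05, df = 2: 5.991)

Expected counts for N = 2326 under a 9:3:4 ratio (total parts = 16):
  red: 2326 × 9/16 = 1308.375
  yellow: 2326 × 3/16 = 436.125
  white: 2326 × 4/16 = 581.5
χ² = Σ (O − E)² / E
  red: (1232 − 1308.375)² / 1308.375 = 4.4583
  yellow: (503 − 436.125)² / 436.125 = 10.2546
  white: (591 − 581.5)² / 581.5 = 0.1552
χ² = 4.4583 + 10.2546 + 0.1552 = 14.8681 ≈ 14.868
Degrees of freedom = 3 − 1 = 2; critical value at α = 0.05 is 5.991.
Since 14.868 > 5.991, we reject the null hypothesis — the data do not fit the 9:3:4 ratio.

14.868; not consistent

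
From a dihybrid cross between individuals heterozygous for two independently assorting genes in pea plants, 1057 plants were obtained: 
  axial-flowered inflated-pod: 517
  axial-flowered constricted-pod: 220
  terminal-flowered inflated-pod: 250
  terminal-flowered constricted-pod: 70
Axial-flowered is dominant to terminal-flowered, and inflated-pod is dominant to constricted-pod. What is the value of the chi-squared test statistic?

A dihybrid F₂ with independent assortment and complete dominance at both loci gives a 9:3:3:1 phenotypic ratio.
Under the 9:3:3:1 hypothesis (Σ ratio = 16, N = 1057):
  axial-flowered inflated-pod: 1057 × 9/16 = 594.5625
  axial-flowered constricted-pod: 1057 × 3/16 = 198.1875
  terminal-flowered inflated-pod: 1057 × 3/16 = 198.1875
  terminal-flowered constricted-pod: 1057 × 1/16 = 66.0625
χ² = Σ (O − E)² / E
  axial-flowered inflated-pod: (517 − 594.5625)² / 594.5625 = 10.1183
  axial-flowered constricted-pod: (220 − 198.1875)² / 198.1875 = 2.4007
  terminal-flowered inflated-pod: (250 − 198.1875)² / 198.1875 = 13.5454
  terminal-flowered constricted-pod: (70 − 66.0625)² / 66.0625 = 0.2347
χ² = 10.1183 + 2.4007 + 13.5454 + 0.2347 = 26.2991 ≈ 26.299

26.299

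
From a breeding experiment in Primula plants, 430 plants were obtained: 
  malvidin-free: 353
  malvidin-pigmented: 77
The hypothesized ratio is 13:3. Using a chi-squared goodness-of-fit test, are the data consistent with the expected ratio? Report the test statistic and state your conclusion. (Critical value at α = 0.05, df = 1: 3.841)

Under the 13:3 hypothesis (Σ ratio = 16, N = 430):
  malvidin-free: 430 × 13/16 = 349.375
  malvidin-pigmented: 430 × 3/16 = 80.625
χ² = Σ (O − E)² / E
  malvidin-free: (353 − 349.375)² / 349.375 = 0.0376
  malvidin-pigmented: (77 − 80.625)² / 80.625 = 0.1630
χ² = 0.0376 + 0.1630 = 0.2006 ≈ 0.201
Degrees of freedom = 2 − 1 = 1; critical value at α = 0.05 is 3.841.
Since 0.201 < 3.841, we fail to reject the null hypothesis — the data are consistent with the 13:3 ratio.

0.201; consistent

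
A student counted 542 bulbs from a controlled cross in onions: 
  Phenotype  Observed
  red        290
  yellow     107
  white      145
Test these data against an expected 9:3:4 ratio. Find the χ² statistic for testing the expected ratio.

The 9:3:4 ratio has 16 parts, so with N = 542 the expected counts are:
  red: 542 × 9/16 = 304.875
  yellow: 542 × 3/16 = 101.625
  white: 542 × 4/16 = 135.5
χ² = Σ (O − E)² / E
  red: (290 − 304.875)² / 304.875 = 0.7258
  yellow: (107 − 101.625)² / 101.625 = 0.2843
  white: (145 − 135.5)² / 135.5 = 0.6661
χ² = 0.7258 + 0.2843 + 0.6661 = 1.6762 ≈ 1.676

1.676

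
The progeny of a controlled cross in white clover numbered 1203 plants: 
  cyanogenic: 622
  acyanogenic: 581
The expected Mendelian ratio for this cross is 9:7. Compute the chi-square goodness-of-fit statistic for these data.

Under the 9:7 hypothesis (Σ ratio = 16, N = 1203):
  cyanogenic: 1203 × 9/16 = 676.6875
  acyanogenic: 1203 × 7/16 = 526.3125
χ² = Σ (O − E)² / E
  cyanogenic: (622 − 676.6875)² / 676.6875 = 4.4197
  acyanogenic: (581 − 526.3125)² / 526.3125 = 5.6824
χ² = 4.4197 + 5.6824 = 10.1021 ≈ 10.102

10.102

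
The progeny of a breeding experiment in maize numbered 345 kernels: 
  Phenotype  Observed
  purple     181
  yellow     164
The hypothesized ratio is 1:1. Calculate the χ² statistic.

0.838

Expected counts for N = 345 under a 1:1 ratio (total parts = 2):
  purple: 345 × 1/2 = 172.5
  yellow: 345 × 1/2 = 172.5
χ² = Σ (O − E)² / E
  purple: (181 − 172.5)² / 172.5 = 0.4188
  yellow: (164 − 172.5)² / 172.5 = 0.4188
χ² = 0.4188 + 0.4188 = 0.8376 ≈ 0.838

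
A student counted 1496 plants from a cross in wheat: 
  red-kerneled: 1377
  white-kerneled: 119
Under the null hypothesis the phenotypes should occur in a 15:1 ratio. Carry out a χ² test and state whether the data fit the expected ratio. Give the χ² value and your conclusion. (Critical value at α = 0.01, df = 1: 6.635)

Total ratio parts = 16. Expected numbers out of 1496:
  red-kerneled: 1496 × 15/16 = 1402.5
  white-kerneled: 1496 × 1/16 = 93.5
χ² = Σ (O − E)² / E
  red-kerneled: (1377 − 1402.5)² / 1402.5 = 0.4636
  white-kerneled: (119 − 93.5)² / 93.5 = 6.9545
χ² = 0.4636 + 6.9545 = 7.4181 ≈ 7.418
Degrees of freedom = 2 − 1 = 1; critical value at α = 0.01 is 6.635.
Since 7.418 > 6.635, we reject the null hypothesis — the data do not fit the 15:1 ratio.

7.418; not consistent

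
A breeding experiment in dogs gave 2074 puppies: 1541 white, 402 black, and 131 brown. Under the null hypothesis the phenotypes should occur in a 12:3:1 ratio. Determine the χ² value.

Expected counts for N = 2074 under a 12:3:1 ratio (total parts = 16):
  white: 2074 × 12/16 = 1555.5
  black: 2074 × 3/16 = 388.875
  brown: 2074 × 1/16 = 129.625
χ² = Σ (O − E)² / E
  white: (1541 − 1555.5)² / 1555.5 = 0.1352
  black: (402 − 388.875)² / 388.875 = 0.4430
  brown: (131 − 129.625)² / 129.625 = 0.0146
χ² = 0.1352 + 0.4430 + 0.0146 = 0.5928 ≈ 0.593

0.593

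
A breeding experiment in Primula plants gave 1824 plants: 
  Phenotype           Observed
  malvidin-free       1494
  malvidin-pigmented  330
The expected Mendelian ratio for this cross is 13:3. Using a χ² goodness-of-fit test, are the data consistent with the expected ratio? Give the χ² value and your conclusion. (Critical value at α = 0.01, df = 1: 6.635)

Expected counts for N = 1824 under a 13:3 ratio (total parts = 16):
  malvidin-free: 1824 × 13/16 = 1482
  malvidin-pigmented: 1824 × 3/16 = 342
χ² = Σ (O − E)² / E
  malvidin-free: (1494 − 1482)² / 1482 = 0.0972
  malvidin-pigmented: (330 − 342)² / 342 = 0.4211
χ² = 0.0972 + 0.4211 = 0.5183 ≈ 0.518
Degrees of freedom = 2 − 1 = 1; critical value at α = 0.01 is 6.635.
Since 0.518 < 6.635, we fail to reject the null hypothesis — the data are consistent with the 13:3 ratio.

0.518; consistent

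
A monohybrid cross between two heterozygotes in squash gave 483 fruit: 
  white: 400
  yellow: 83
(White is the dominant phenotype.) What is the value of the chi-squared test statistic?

For a monohybrid cross between heterozygotes with complete dominance, the expected phenotypic ratio is 3:1.
Expected counts for N = 483 under a 3:1 ratio (total parts = 4):
  white: 483 × 3/4 = 362.25
  yellow: 483 × 1/4 = 120.75
χ² = Σ (O − E)² / E
  white: (400 − 362.25)² / 362.25 = 3.9339
  yellow: (83 − 120.75)² / 120.75 = 11.8018
χ² = 3.9339 + 11.8018 = 15.7357 ≈ 15.736

15.736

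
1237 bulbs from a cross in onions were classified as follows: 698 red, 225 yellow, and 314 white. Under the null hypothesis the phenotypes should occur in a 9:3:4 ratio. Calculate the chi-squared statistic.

0.287

Expected counts for N = 1237 under a 9:3:4 ratio (total parts = 16):
  red: 1237 × 9/16 = 695.8125
  yellow: 1237 × 3/16 = 231.9375
  white: 1237 × 4/16 = 309.25
χ² = Σ (O − E)² / E
  red: (698 − 695.8125)² / 695.8125 = 0.0069
  yellow: (225 − 231.9375)² / 231.9375 = 0.2075
  white: (314 − 309.25)² / 309.25 = 0.0730
χ² = 0.0069 + 0.2075 + 0.0730 = 0.2874 ≈ 0.287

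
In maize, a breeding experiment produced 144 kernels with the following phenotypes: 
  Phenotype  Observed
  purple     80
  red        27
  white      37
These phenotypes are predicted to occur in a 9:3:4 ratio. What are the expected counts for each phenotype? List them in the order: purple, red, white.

Under the 9:3:4 hypothesis (Σ ratio = 16, N = 144):
  purple: 144 × 9/16 = 81
  red: 144 × 3/16 = 27
  white: 144 × 4/16 = 36

81, 27, 36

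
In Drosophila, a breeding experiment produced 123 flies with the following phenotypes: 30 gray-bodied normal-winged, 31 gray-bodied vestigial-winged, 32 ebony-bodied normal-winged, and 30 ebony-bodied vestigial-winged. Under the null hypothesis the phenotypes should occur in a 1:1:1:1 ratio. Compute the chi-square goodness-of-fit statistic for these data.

0.089

Expected counts for N = 123 under a 1:1:1:1 ratio (total parts = 4):
  gray-bodied normal-winged: 123 × 1/4 = 30.75
  gray-bodied vestigial-winged: 123 × 1/4 = 30.75
  ebony-bodied normal-winged: 123 × 1/4 = 30.75
  ebony-bodied vestigial-winged: 123 × 1/4 = 30.75
χ² = Σ (O − E)² / E
  gray-bodied normal-winged: (30 − 30.75)² / 30.75 = 0.0183
  gray-bodied vestigial-winged: (31 − 30.75)² / 30.75 = 0.0020
  ebony-bodied normal-winged: (32 − 30.75)² / 30.75 = 0.0508
  ebony-bodied vestigial-winged: (30 − 30.75)² / 30.75 = 0.0183
χ² = 0.0183 + 0.0020 + 0.0508 + 0.0183 = 0.0894 ≈ 0.089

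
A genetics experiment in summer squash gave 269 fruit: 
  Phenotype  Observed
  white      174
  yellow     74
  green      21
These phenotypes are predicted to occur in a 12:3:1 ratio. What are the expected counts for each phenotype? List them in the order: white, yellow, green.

201.75, 50.4375, 16.8125

Expected counts for N = 269 under a 12:3:1 ratio (total parts = 16):
  white: 269 × 12/16 = 201.75
  yellow: 269 × 3/16 = 50.4375
  green: 269 × 1/16 = 16.8125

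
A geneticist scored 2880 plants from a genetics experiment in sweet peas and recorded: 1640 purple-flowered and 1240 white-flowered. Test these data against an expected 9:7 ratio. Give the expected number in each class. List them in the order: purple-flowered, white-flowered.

The 9:7 ratio has 16 parts, so with N = 2880 the expected counts are:
  purple-flowered: 2880 × 9/16 = 1620
  white-flowered: 2880 × 7/16 = 1260

1620, 1260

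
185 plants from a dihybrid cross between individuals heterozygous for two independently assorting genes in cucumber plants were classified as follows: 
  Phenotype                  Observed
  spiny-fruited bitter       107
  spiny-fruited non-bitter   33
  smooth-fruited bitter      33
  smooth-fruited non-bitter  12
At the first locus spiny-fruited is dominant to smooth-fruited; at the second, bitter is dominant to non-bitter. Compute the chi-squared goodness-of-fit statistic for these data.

0.264

A dihybrid F₂ with independent assortment and complete dominance at both loci gives a 9:3:3:1 phenotypic ratio.
Expected counts for N = 185 under a 9:3:3:1 ratio (total parts = 16):
  spiny-fruited bitter: 185 × 9/16 = 104.0625
  spiny-fruited non-bitter: 185 × 3/16 = 34.6875
  smooth-fruited bitter: 185 × 3/16 = 34.6875
  smooth-fruited non-bitter: 185 × 1/16 = 11.5625
χ² = Σ (O − E)² / E
  spiny-fruited bitter: (107 − 104.0625)² / 104.0625 = 0.0829
  spiny-fruited non-bitter: (33 − 34.6875)² / 34.6875 = 0.0821
  smooth-fruited bitter: (33 − 34.6875)² / 34.6875 = 0.0821
  smooth-fruited non-bitter: (12 − 11.5625)² / 11.5625 = 0.0166
χ² = 0.0829 + 0.0821 + 0.0821 + 0.0166 = 0.2637 ≈ 0.264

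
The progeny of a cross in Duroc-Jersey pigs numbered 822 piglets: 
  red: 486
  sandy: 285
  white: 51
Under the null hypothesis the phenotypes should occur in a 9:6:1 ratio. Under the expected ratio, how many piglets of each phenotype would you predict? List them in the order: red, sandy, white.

462.375, 308.25, 51.375

The 9:6:1 ratio has 16 parts, so with N = 822 the expected counts are:
  red: 822 × 9/16 = 462.375
  sandy: 822 × 6/16 = 308.25
  white: 822 × 1/16 = 51.375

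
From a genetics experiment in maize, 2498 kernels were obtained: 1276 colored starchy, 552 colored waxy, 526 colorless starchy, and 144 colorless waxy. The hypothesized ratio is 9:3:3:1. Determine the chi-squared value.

34.828

Total ratio parts = 16. Expected numbers out of 2498:
  colored starchy: 2498 × 9/16 = 1405.125
  colored waxy: 2498 × 3/16 = 468.375
  colorless starchy: 2498 × 3/16 = 468.375
  colorless waxy: 2498 × 1/16 = 156.125
χ² = Σ (O − E)² / E
  colored starchy: (1276 − 1405.125)² / 1405.125 = 11.8660
  colored waxy: (552 − 468.375)² / 468.375 = 14.9306
  colorless starchy: (526 − 468.375)² / 468.375 = 7.0897
  colorless waxy: (144 − 156.125)² / 156.125 = 0.9417
χ² = 11.8660 + 14.9306 + 7.0897 + 0.9417 = 34.828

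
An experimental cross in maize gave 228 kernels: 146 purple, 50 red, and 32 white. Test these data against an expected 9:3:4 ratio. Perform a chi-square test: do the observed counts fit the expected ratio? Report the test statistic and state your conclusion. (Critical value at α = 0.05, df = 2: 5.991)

The 9:3:4 ratio has 16 parts, so with N = 228 the expected counts are:
  purple: 228 × 9/16 = 128.25
  red: 228 × 3/16 = 42.75
  white: 228 × 4/16 = 57
χ² = Σ (O − E)² / E
  purple: (146 − 128.25)² / 128.25 = 2.4566
  red: (50 − 42.75)² / 42.75 = 1.2295
  white: (32 − 57)² / 57 = 10.9649
χ² = 2.4566 + 1.2295 + 10.9649 = 14.651
Degrees of freedom = 3 − 1 = 2; critical value at α = 0.05 is 5.991.
Since 14.651 > 5.991, we reject the null hypothesis — the data do not fit the 9:3:4 ratio.

14.651; not consistent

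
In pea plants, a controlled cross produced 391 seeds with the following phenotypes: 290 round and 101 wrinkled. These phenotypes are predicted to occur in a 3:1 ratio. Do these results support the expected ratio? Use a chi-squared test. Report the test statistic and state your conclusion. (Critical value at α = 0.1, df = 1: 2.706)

0.144; consistent

The 3:1 ratio has 4 parts, so with N = 391 the expected counts are:
  round: 391 × 3/4 = 293.25
  wrinkled: 391 × 1/4 = 97.75
χ² = Σ (O − E)² / E
  round: (290 − 293.25)² / 293.25 = 0.0360
  wrinkled: (101 − 97.75)² / 97.75 = 0.1081
χ² = 0.0360 + 0.1081 = 0.1441 ≈ 0.144
Degrees of freedom = 2 − 1 = 1; critical value at α = 0.1 is 2.706.
Since 0.144 < 2.706, we fail to reject the null hypothesis — the data are consistent with the 3:1 ratio.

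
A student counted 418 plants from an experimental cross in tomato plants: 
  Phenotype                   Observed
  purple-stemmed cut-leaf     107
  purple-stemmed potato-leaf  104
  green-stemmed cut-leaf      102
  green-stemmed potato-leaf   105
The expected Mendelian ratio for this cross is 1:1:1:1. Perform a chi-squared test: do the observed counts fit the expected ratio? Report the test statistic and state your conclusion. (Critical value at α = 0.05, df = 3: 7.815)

Under the 1:1:1:1 hypothesis (Σ ratio = 4, N = 418):
  purple-stemmed cut-leaf: 418 × 1/4 = 104.5
  purple-stemmed potato-leaf: 418 × 1/4 = 104.5
  green-stemmed cut-leaf: 418 × 1/4 = 104.5
  green-stemmed potato-leaf: 418 × 1/4 = 104.5
χ² = Σ (O − E)² / E
  purple-stemmed cut-leaf: (107 − 104.5)² / 104.5 = 0.0598
  purple-stemmed potato-leaf: (104 − 104.5)² / 104.5 = 0.0024
  green-stemmed cut-leaf: (102 − 104.5)² / 104.5 = 0.0598
  green-stemmed potato-leaf: (105 − 104.5)² / 104.5 = 0.0024
χ² = 0.0598 + 0.0024 + 0.0598 + 0.0024 = 0.1244 ≈ 0.124
Degrees of freedom = 4 − 1 = 3; critical value at α = 0.05 is 7.815.
Since 0.124 < 7.815, we fail to reject the null hypothesis — the data are consistent with the 1:1:1:1 ratio.

0.124; consistent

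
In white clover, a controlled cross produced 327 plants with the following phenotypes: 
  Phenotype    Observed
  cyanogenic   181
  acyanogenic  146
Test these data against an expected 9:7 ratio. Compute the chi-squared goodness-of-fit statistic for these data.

0.107

Under the 9:7 hypothesis (Σ ratio = 16, N = 327):
  cyanogenic: 327 × 9/16 = 183.9375
  acyanogenic: 327 × 7/16 = 143.0625
χ² = Σ (O − E)² / E
  cyanogenic: (181 − 183.9375)² / 183.9375 = 0.0469
  acyanogenic: (146 − 143.0625)² / 143.0625 = 0.0603
χ² = 0.0469 + 0.0603 = 0.1072 ≈ 0.107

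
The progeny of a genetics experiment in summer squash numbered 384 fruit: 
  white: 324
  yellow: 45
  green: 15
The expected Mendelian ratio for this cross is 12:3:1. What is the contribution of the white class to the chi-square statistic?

4.500

Total ratio parts = 16. Expected numbers out of 384:
  white: 384 × 12/16 = 288
  yellow: 384 × 3/16 = 72
  green: 384 × 1/16 = 24
Contribution of white: (324 − 288)² / 288 = 4.5000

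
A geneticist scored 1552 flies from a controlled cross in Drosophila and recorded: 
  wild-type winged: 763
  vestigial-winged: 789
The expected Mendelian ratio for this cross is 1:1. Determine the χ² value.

0.436

Total ratio parts = 2. Expected numbers out of 1552:
  wild-type winged: 1552 × 1/2 = 776
  vestigial-winged: 1552 × 1/2 = 776
χ² = Σ (O − E)² / E
  wild-type winged: (763 − 776)² / 776 = 0.2178
  vestigial-winged: (789 − 776)² / 776 = 0.2178
χ² = 0.2178 + 0.2178 = 0.4356 ≈ 0.436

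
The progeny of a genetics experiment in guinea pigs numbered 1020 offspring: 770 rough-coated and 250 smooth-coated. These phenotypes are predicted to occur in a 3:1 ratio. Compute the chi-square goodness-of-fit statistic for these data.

The 3:1 ratio has 4 parts, so with N = 1020 the expected counts are:
  rough-coated: 1020 × 3/4 = 765
  smooth-coated: 1020 × 1/4 = 255
χ² = Σ (O − E)² / E
  rough-coated: (770 − 765)² / 765 = 0.0327
  smooth-coated: (250 − 255)² / 255 = 0.0980
χ² = 0.0327 + 0.0980 = 0.1307 ≈ 0.131

0.131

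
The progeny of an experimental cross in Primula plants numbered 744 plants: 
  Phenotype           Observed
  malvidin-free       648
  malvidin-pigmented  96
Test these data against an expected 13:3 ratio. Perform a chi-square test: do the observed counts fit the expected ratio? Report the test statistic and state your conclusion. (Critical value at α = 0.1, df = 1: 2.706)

Expected counts for N = 744 under a 13:3 ratio (total parts = 16):
  malvidin-free: 744 × 13/16 = 604.5
  malvidin-pigmented: 744 × 3/16 = 139.5
χ² = Σ (O − E)² / E
  malvidin-free: (648 − 604.5)² / 604.5 = 3.1303
  malvidin-pigmented: (96 − 139.5)² / 139.5 = 13.5645
χ² = 3.1303 + 13.5645 = 16.6948 ≈ 16.695
Degrees of freedom = 2 − 1 = 1; critical value at α = 0.1 is 2.706.
Since 16.695 > 2.706, we reject the null hypothesis — the data do not fit the 13:3 ratio.

16.695; not consistent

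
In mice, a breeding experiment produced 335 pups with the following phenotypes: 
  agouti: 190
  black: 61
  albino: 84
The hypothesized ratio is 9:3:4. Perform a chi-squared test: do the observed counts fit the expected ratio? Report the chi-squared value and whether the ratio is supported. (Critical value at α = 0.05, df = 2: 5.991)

Total ratio parts = 16. Expected numbers out of 335:
  agouti: 335 × 9/16 = 188.4375
  black: 335 × 3/16 = 62.8125
  albino: 335 × 4/16 = 83.75
χ² = Σ (O − E)² / E
  agouti: (190 − 188.4375)² / 188.4375 = 0.0130
  black: (61 − 62.8125)² / 62.8125 = 0.0523
  albino: (84 − 83.75)² / 83.75 = 0.0007
χ² = 0.0130 + 0.0523 + 0.0007 = 0.066
Degrees of freedom = 3 − 1 = 2; critical value at α = 0.05 is 5.991.
Since 0.066 < 5.991, we fail to reject the null hypothesis — the data are consistent with the 9:3:4 ratio.

0.066; consistent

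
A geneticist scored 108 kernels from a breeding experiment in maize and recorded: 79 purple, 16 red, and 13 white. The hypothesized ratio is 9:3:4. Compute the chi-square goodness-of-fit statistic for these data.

13.634

Expected counts for N = 108 under a 9:3:4 ratio (total parts = 16):
  purple: 108 × 9/16 = 60.75
  red: 108 × 3/16 = 20.25
  white: 108 × 4/16 = 27
χ² = Σ (O − E)² / E
  purple: (79 − 60.75)² / 60.75 = 5.4825
  red: (16 − 20.25)² / 20.25 = 0.8920
  white: (13 − 27)² / 27 = 7.2593
χ² = 5.4825 + 0.8920 + 7.2593 = 13.6338 ≈ 13.634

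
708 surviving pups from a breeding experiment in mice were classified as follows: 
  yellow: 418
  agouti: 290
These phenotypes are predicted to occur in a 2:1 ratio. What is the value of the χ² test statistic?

18.534

Total ratio parts = 3. Expected numbers out of 708:
  yellow: 708 × 2/3 = 472
  agouti: 708 × 1/3 = 236
χ² = Σ (O − E)² / E
  yellow: (418 − 472)² / 472 = 6.1780
  agouti: (290 − 236)² / 236 = 12.3559
χ² = 6.1780 + 12.3559 = 18.5339 ≈ 18.534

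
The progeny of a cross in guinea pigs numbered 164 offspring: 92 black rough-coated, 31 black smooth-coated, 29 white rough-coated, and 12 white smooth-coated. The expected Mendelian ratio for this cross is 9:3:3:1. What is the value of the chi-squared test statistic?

0.401

Total ratio parts = 16. Expected numbers out of 164:
  black rough-coated: 164 × 9/16 = 92.25
  black smooth-coated: 164 × 3/16 = 30.75
  white rough-coated: 164 × 3/16 = 30.75
  white smooth-coated: 164 × 1/16 = 10.25
χ² = Σ (O − E)² / E
  black rough-coated: (92 − 92.25)² / 92.25 = 0.0007
  black smooth-coated: (31 − 30.75)² / 30.75 = 0.0020
  white rough-coated: (29 − 30.75)² / 30.75 = 0.0996
  white smooth-coated: (12 − 10.25)² / 10.25 = 0.2988
χ² = 0.0007 + 0.0020 + 0.0996 + 0.2988 = 0.4011 ≈ 0.401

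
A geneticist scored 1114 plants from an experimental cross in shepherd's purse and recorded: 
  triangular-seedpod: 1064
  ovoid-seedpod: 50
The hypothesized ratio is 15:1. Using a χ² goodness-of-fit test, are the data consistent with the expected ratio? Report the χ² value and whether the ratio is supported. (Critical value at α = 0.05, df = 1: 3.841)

5.900; not consistent

The 15:1 ratio has 16 parts, so with N = 1114 the expected counts are:
  triangular-seedpod: 1114 × 15/16 = 1044.375
  ovoid-seedpod: 1114 × 1/16 = 69.625
χ² = Σ (O − E)² / E
  triangular-seedpod: (1064 − 1044.375)² / 1044.375 = 0.3688
  ovoid-seedpod: (50 − 69.625)² / 69.625 = 5.5316
χ² = 0.3688 + 5.5316 = 5.9004 ≈ 5.900
Degrees of freedom = 2 − 1 = 1; critical value at α = 0.05 is 3.841.
Since 5.900 > 3.841, we reject the null hypothesis — the data do not fit the 15:1 ratio.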